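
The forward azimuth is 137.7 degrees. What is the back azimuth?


back azimuth = (137.7 + 180) mod 360 = 317.7 degrees

317.7 degrees


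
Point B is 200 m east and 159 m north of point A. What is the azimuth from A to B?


az = atan2(200, 159) = 51.5 deg
adjusted to 0-360: 51.5 degrees

51.5 degrees


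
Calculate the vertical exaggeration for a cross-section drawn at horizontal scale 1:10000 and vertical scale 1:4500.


VE = horizontal_scale / vertical_scale = 10000 / 4500 ≈ 2.2

2.2x


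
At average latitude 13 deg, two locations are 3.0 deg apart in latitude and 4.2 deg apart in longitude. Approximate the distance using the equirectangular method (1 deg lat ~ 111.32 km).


dlat_km = 3.0 * 111.32 = 333.96
dlon_km = 4.2 * 111.32 * cos(13) ≈ 455.561
dist = sqrt(333.96^2 + 455.561^2) ≈ 564.9 km

564.9 km


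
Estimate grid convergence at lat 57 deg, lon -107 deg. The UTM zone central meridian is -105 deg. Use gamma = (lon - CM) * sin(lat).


gamma = (-107 - -105) * sin(57) = -2 * 0.838671 = -1.677 degrees

-1.677 degrees


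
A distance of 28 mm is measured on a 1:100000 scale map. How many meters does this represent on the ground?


ground = 28 mm * 100000 / 1000 = 2800.0 m

2800.0 m


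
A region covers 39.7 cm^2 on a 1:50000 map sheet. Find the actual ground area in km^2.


ground_area = 39.7 * (50000/100)^2 = 9925000.0 m^2 = 9.925 km^2

9.925 km^2


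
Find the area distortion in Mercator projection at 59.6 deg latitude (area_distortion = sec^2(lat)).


area_distortion = 1/cos^2(59.6) = 3.905

3.905


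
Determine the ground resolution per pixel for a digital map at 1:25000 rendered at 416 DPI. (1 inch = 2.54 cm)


pixel_cm = 2.54 / 416 ≈ 0.006106 cm
ground = pixel_cm * 25000 / 100 = 2.54 * 25000 / (416 * 100) = 63500 / 41600 ≈ 1.53 m

1.53 m


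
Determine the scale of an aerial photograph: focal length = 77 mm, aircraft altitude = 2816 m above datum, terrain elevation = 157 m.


scale = f / (H - h) = 77 mm / 2659 m = 77 / 2659000 = 1:34532

1:34532


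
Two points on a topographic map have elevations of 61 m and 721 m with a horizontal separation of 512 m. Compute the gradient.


gradient = (721 - 61) / 512 = 660 / 512 = 1.2891

1.2891


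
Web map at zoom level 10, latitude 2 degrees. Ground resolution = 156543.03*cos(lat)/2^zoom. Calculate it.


res = 156543.03 * cos(2) / 2^10 = 156543.03 * 0.99939083 / 1024 = 152.78 m/pixel

152.78 m/pixel


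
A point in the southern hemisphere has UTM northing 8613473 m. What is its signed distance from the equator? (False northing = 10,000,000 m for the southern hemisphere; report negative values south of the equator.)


For southern: actual = 8613473 - 10000000 = -1386527 m

-1386527 m


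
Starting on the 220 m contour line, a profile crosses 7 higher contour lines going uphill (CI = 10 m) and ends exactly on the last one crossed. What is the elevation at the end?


elevation = 220 + 7 * 10 = 290 m

290 m


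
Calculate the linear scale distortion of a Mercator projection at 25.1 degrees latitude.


SF = 1 / cos(25.1) = 1 / 0.905569 = 1.104

1.104


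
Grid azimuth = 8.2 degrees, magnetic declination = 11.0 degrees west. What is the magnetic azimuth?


magnetic azimuth = grid azimuth - declination (east +ve)
mag_az = 8.2 - -11.0 = 19.2 degrees

19.2 degrees


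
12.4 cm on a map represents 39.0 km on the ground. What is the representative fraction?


ground = 39.0 km = 3900000 cm; RF denominator = ground / map = 3900000 / 12.4 ≈ 314516; RF = 1:314516

1:314516


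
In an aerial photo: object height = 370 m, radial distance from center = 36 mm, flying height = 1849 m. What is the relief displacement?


d = h * r / H = 370 * 36 / 1849 = 7.2 mm

7.2 mm


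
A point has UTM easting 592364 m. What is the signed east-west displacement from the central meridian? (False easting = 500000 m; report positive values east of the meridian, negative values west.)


displacement = 592364 - 500000 = 92364 m

92364 m


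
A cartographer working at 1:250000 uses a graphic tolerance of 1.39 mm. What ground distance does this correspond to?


ground = 1.39 mm * 250000 / 1000 = 347.5 m

347.5 m


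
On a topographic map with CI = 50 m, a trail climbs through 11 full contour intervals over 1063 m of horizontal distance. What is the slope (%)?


elevation change = 11 * 50 = 550 m
slope = 550 / 1063 * 100 = 51.7%

51.7%


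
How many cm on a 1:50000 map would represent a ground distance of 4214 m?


map_cm = 4214 * 100 / 50000 = 8.428 cm ≈ 8.43 cm

8.43 cm


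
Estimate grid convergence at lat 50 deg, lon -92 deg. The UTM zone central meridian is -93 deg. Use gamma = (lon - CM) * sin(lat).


gamma = (-92 - -93) * sin(50) = 1 * 0.766044 = 0.766 degrees

0.766 degrees


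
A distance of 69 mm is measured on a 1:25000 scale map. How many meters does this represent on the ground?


ground = 69 mm * 25000 / 1000 = 1725.0 m

1725.0 m


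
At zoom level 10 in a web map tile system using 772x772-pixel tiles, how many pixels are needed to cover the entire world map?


tiles per axis = 2^10 = 1024
total tiles = 1024^2 = 1048576
pixels per axis = 1024 * 772 = 790528
total pixels = 790528^2 = 624934518784

624934518784 pixels


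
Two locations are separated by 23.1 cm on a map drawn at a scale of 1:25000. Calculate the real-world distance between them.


ground = 23.1 cm * 25000 / 100 = 5775.0 m = 5.775 km

5.775 km


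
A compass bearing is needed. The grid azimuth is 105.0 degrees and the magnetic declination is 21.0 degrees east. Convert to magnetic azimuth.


magnetic azimuth = grid azimuth - declination (east +ve)
mag_az = 105.0 - 21.0 = 84.0 degrees

84.0 degrees


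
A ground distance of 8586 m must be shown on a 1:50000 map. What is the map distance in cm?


map_cm = 8586 * 100 / 50000 = 17.172 cm ≈ 17.17 cm

17.17 cm


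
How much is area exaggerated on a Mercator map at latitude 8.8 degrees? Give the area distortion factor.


area_distortion = 1/cos^2(8.8) = 1.024

1.024


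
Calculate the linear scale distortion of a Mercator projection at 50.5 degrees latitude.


SF = 1 / cos(50.5) = 1 / 0.636078 = 1.572

1.572


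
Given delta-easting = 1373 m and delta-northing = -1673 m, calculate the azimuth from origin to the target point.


az = atan2(1373, -1673) = 140.6 deg
adjusted to 0-360: 140.6 degrees

140.6 degrees


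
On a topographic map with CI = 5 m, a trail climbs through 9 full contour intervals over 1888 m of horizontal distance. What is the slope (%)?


elevation change = 9 * 5 = 45 m
slope = 45 / 1888 * 100 = 2.4%

2.4%


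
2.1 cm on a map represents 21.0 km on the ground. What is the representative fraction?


ground = 21.0 km = 2100000 cm; RF denominator = ground / map = 2100000 / 2.1 = 1000000; RF = 1:1000000

1:1000000


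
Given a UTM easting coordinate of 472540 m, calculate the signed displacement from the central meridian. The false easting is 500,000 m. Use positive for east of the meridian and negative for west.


displacement = 472540 - 500000 = -27460 m

-27460 m


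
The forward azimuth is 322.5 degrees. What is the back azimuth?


back azimuth = (322.5 + 180) mod 360 = 142.5 degrees

142.5 degrees


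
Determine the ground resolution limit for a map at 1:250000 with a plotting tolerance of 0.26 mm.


ground = 0.26 mm * 250000 / 1000 = 65.0 m

65.0 m


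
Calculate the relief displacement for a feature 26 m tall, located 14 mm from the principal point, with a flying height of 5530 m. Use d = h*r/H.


d = h * r / H = 26 * 14 / 5530 = 0.07 mm

0.07 mm


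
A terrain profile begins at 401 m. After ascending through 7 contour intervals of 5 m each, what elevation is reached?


elevation = 401 + 7 * 5 = 436 m

436 m


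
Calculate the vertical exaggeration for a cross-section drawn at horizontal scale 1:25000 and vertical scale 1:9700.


VE = horizontal_scale / vertical_scale = 25000 / 9700 ≈ 2.6

2.6x


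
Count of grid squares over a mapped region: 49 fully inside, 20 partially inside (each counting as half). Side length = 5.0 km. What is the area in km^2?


effective squares = 49 + 20 * 0.5 = 59.0
area = 59.0 * 25.0 = 1475.0 km^2

1475.0 km^2


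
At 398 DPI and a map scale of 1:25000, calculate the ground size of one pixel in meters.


pixel_cm = 2.54 / 398 ≈ 0.006382 cm
ground = pixel_cm * 25000 / 100 = 2.54 * 25000 / (398 * 100) = 63500 / 39800 ≈ 1.6 m

1.6 m


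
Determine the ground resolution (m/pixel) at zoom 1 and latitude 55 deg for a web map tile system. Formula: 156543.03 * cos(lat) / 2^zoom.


res = 156543.03 * cos(55) / 2^1 = 156543.03 * 0.57357644 / 2 = 44894.7 m/pixel

44894.7 m/pixel


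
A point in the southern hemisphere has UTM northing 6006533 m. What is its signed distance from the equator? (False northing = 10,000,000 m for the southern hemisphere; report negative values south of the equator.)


For southern: actual = 6006533 - 10000000 = -3993467 m

-3993467 m


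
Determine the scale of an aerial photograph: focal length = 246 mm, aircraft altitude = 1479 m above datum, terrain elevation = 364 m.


scale = f / (H - h) = 246 mm / 1115 m = 246 / 1115000 = 1:4533

1:4533


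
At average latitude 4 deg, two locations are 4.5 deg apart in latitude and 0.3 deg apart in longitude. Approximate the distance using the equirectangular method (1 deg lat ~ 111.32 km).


dlat_km = 4.5 * 111.32 = 500.94
dlon_km = 0.3 * 111.32 * cos(4) ≈ 33.315
dist = sqrt(500.94^2 + 33.315^2) ≈ 502.0 km

502.0 km


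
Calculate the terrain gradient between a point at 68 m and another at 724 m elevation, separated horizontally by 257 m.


gradient = (724 - 68) / 257 = 656 / 257 = 2.5525

2.5525


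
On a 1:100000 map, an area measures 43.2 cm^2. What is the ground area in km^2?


ground_area = 43.2 * (100000/100)^2 = 43200000.0 m^2 = 43.2 km^2

43.2 km^2


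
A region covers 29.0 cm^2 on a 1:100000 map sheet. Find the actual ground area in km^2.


ground_area = 29.0 * (100000/100)^2 = 29000000.0 m^2 = 29.0 km^2

29.0 km^2


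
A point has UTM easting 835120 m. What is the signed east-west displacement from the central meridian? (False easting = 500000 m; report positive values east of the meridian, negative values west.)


displacement = 835120 - 500000 = 335120 m

335120 m


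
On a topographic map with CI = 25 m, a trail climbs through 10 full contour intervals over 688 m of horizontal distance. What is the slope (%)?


elevation change = 10 * 25 = 250 m
slope = 250 / 688 * 100 = 36.3%

36.3%


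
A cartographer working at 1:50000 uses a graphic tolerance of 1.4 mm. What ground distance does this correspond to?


ground = 1.4 mm * 50000 / 1000 = 70.0 m

70.0 m


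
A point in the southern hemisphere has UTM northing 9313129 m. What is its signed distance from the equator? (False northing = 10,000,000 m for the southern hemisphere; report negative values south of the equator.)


For southern: actual = 9313129 - 10000000 = -686871 m

-686871 m


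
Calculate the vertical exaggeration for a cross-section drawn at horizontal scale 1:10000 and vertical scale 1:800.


VE = horizontal_scale / vertical_scale = 10000 / 800 = 12.5

12.5x


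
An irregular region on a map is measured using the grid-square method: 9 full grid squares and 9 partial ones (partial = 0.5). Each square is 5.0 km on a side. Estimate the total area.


effective squares = 9 + 9 * 0.5 = 13.5
area = 13.5 * 25.0 = 337.5 km^2

337.5 km^2


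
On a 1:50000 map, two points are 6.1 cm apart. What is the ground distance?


ground = 6.1 cm * 50000 / 100 = 3050.0 m = 3.05 km

3.05 km


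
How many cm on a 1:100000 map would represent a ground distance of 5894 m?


map_cm = 5894 * 100 / 100000 = 5.894 cm ≈ 5.89 cm

5.89 cm


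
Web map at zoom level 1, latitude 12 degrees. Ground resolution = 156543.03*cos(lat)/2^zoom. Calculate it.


res = 156543.03 * cos(12) / 2^1 = 156543.03 * 0.9781476 / 2 = 76561.09 m/pixel

76561.09 m/pixel


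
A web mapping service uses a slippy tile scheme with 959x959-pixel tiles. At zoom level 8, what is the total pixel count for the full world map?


tiles per axis = 2^8 = 256
total tiles = 256^2 = 65536
pixels per axis = 256 * 959 = 245504
total pixels = 245504^2 = 60272214016

60272214016 pixels


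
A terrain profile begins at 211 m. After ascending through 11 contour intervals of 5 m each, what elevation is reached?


elevation = 211 + 11 * 5 = 266 m

266 m


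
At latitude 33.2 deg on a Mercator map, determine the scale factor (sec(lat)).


SF = 1 / cos(33.2) = 1 / 0.836764 = 1.195

1.195


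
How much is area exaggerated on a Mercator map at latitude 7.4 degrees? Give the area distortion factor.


area_distortion = 1/cos^2(7.4) = 1.017

1.017


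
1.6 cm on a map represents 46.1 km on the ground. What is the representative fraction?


ground = 46.1 km = 4610000 cm; RF denominator = ground / map = 4610000 / 1.6 = 2881250; RF = 1:2881250

1:2881250


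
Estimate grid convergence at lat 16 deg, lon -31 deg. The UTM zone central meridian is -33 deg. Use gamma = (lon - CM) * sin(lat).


gamma = (-31 - -33) * sin(16) = 2 * 0.275637 = 0.551 degrees

0.551 degrees


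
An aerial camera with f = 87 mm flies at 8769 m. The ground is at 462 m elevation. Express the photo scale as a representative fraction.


scale = f / (H - h) = 87 mm / 8307 m = 87 / 8307000 = 1:95483

1:95483


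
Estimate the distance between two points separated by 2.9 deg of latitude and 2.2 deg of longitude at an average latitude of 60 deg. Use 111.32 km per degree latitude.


dlat_km = 2.9 * 111.32 = 322.828
dlon_km = 2.2 * 111.32 * cos(60) ≈ 122.452
dist = sqrt(322.828^2 + 122.452^2) ≈ 345.3 km

345.3 km


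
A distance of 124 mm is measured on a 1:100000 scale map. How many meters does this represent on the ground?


ground = 124 mm * 100000 / 1000 = 12400.0 m

12400.0 m


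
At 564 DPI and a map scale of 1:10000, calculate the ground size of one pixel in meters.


pixel_cm = 2.54 / 564 ≈ 0.004504 cm
ground = pixel_cm * 10000 / 100 = 2.54 * 10000 / (564 * 100) = 25400 / 56400 ≈ 0.45 m

0.45 m


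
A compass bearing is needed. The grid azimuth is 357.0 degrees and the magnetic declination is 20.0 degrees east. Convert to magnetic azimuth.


magnetic azimuth = grid azimuth - declination (east +ve)
mag_az = 357.0 - 20.0 = 337.0 degrees

337.0 degrees


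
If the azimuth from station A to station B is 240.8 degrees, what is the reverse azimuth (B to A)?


back azimuth = (240.8 + 180) mod 360 = 60.8 degrees

60.8 degrees


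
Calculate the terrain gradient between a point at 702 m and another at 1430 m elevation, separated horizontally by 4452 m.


gradient = (1430 - 702) / 4452 = 728 / 4452 = 0.1635

0.1635


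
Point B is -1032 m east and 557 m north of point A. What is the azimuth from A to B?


az = atan2(-1032, 557) = -61.6 deg
adjusted to 0-360: 298.4 degrees

298.4 degrees


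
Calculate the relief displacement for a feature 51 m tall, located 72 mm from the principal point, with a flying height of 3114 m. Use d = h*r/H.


d = h * r / H = 51 * 72 / 3114 = 1.18 mm

1.18 mm


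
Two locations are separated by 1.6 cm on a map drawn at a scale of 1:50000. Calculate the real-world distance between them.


ground = 1.6 cm * 50000 / 100 = 800.0 m

800.0 m


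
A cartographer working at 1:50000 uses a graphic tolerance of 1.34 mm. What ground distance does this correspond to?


ground = 1.34 mm * 50000 / 1000 = 67.0 m

67.0 m


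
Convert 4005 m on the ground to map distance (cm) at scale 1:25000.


map_cm = 4005 * 100 / 25000 = 16.02 cm

16.02 cm


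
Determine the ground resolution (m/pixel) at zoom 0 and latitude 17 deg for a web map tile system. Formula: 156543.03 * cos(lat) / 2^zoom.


res = 156543.03 * cos(17) / 2^0 = 156543.03 * 0.95630476 / 1 = 149702.84 m/pixel

149702.84 m/pixel


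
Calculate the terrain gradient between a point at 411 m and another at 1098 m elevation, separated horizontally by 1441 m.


gradient = (1098 - 411) / 1441 = 687 / 1441 = 0.4768

0.4768


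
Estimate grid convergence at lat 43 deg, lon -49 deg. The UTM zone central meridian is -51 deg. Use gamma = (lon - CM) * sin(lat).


gamma = (-49 - -51) * sin(43) = 2 * 0.681998 = 1.364 degrees

1.364 degrees


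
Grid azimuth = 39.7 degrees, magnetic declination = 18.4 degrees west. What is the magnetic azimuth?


magnetic azimuth = grid azimuth - declination (east +ve)
mag_az = 39.7 - -18.4 = 58.1 degrees

58.1 degrees


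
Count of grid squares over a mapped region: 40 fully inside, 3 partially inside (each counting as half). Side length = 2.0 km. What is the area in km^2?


effective squares = 40 + 3 * 0.5 = 41.5
area = 41.5 * 4.0 = 166.0 km^2

166.0 km^2


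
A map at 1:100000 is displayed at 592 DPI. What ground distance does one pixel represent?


pixel_cm = 2.54 / 592 ≈ 0.004291 cm
ground = pixel_cm * 100000 / 100 = 2.54 * 100000 / (592 * 100) = 254000 / 59200 ≈ 4.29 m

4.29 m


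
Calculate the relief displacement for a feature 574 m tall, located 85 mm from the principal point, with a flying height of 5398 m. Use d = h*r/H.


d = h * r / H = 574 * 85 / 5398 = 9.04 mm

9.04 mm


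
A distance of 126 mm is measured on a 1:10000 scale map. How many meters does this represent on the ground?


ground = 126 mm * 10000 / 1000 = 1260.0 m

1260.0 m


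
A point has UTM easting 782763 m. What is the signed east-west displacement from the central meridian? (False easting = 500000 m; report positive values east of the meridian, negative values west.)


displacement = 782763 - 500000 = 282763 m

282763 m


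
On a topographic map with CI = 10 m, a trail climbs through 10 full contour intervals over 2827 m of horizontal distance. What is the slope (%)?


elevation change = 10 * 10 = 100 m
slope = 100 / 2827 * 100 = 3.5%

3.5%


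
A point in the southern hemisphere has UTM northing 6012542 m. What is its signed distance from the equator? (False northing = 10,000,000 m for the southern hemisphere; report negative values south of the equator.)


For southern: actual = 6012542 - 10000000 = -3987458 m

-3987458 m


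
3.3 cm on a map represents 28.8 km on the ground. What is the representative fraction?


ground = 28.8 km = 2880000 cm; RF denominator = ground / map = 2880000 / 3.3 ≈ 872727; RF = 1:872727

1:872727


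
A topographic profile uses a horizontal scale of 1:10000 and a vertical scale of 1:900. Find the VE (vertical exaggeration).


VE = horizontal_scale / vertical_scale = 10000 / 900 ≈ 11.1

11.1x


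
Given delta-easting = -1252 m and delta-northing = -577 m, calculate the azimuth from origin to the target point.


az = atan2(-1252, -577) = -114.7 deg
adjusted to 0-360: 245.3 degrees

245.3 degrees


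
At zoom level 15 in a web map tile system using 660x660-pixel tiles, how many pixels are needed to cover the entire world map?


tiles per axis = 2^15 = 32768
total tiles = 32768^2 = 1073741824
pixels per axis = 32768 * 660 = 21626880
total pixels = 21626880^2 = 467721938534400

467721938534400 pixels


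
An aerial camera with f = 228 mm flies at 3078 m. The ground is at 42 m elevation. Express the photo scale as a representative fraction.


scale = f / (H - h) = 228 mm / 3036 m = 228 / 3036000 = 1:13316

1:13316


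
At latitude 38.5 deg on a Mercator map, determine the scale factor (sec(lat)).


SF = 1 / cos(38.5) = 1 / 0.782608 = 1.278

1.278


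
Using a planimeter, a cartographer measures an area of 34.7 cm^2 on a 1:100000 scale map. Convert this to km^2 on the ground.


ground_area = 34.7 * (100000/100)^2 = 34700000.0 m^2 = 34.7 km^2

34.7 km^2


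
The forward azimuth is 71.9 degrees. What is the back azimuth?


back azimuth = (71.9 + 180) mod 360 = 251.9 degrees

251.9 degrees


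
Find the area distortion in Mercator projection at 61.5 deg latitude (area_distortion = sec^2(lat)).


area_distortion = 1/cos^2(61.5) = 4.392

4.392


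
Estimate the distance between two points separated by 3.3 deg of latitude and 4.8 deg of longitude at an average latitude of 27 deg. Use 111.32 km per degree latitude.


dlat_km = 3.3 * 111.32 = 367.356
dlon_km = 4.8 * 111.32 * cos(27) ≈ 476.097
dist = sqrt(367.356^2 + 476.097^2) ≈ 601.3 km

601.3 km


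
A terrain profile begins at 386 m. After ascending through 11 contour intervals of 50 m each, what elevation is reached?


elevation = 386 + 11 * 50 = 936 m

936 m


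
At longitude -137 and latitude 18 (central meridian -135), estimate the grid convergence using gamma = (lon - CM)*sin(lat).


gamma = (-137 - -135) * sin(18) = -2 * 0.309017 = -0.618 degrees

-0.618 degrees


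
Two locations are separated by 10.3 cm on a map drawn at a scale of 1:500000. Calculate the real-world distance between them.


ground = 10.3 cm * 500000 / 100 = 51500.0 m = 51.5 km

51.5 km


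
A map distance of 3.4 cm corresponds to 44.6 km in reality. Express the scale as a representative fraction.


ground = 44.6 km = 4460000 cm; RF denominator = ground / map = 4460000 / 3.4 ≈ 1311765; RF = 1:1311765

1:1311765


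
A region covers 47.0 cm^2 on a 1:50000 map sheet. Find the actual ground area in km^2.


ground_area = 47.0 * (50000/100)^2 = 11750000.0 m^2 = 11.75 km^2

11.75 km^2


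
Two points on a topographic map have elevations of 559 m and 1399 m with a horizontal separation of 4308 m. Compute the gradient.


gradient = (1399 - 559) / 4308 = 840 / 4308 = 0.195

0.195


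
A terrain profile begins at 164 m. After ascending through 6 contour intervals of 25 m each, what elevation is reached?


elevation = 164 + 6 * 25 = 314 m

314 m


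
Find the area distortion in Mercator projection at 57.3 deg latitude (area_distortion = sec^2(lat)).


area_distortion = 1/cos^2(57.3) = 3.426

3.426


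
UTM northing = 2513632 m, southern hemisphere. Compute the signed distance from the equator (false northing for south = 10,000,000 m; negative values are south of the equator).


For southern: actual = 2513632 - 10000000 = -7486368 m

-7486368 m


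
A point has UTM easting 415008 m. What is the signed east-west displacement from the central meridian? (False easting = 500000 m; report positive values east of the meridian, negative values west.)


displacement = 415008 - 500000 = -84992 m

-84992 m


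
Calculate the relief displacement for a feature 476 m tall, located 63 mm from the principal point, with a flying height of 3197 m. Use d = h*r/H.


d = h * r / H = 476 * 63 / 3197 = 9.38 mm

9.38 mm


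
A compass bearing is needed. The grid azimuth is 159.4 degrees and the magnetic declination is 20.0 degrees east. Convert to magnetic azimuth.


magnetic azimuth = grid azimuth - declination (east +ve)
mag_az = 159.4 - 20.0 = 139.4 degrees

139.4 degrees


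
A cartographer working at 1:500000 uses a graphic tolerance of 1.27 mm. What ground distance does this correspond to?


ground = 1.27 mm * 500000 / 1000 = 635.0 m

635.0 m


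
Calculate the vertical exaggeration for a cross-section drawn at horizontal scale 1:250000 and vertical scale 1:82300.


VE = horizontal_scale / vertical_scale = 250000 / 82300 ≈ 3.0

3.0x


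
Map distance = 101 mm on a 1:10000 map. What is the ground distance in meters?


ground = 101 mm * 10000 / 1000 = 1010.0 m

1010.0 m


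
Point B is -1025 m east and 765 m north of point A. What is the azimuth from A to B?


az = atan2(-1025, 765) = -53.3 deg
adjusted to 0-360: 306.7 degrees

306.7 degrees


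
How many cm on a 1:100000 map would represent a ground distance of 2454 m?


map_cm = 2454 * 100 / 100000 = 2.454 cm ≈ 2.45 cm

2.45 cm


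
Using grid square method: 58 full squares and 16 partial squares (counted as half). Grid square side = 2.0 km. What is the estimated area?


effective squares = 58 + 16 * 0.5 = 66.0
area = 66.0 * 4.0 = 264.0 km^2

264.0 km^2


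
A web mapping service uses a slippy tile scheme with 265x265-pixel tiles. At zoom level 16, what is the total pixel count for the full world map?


tiles per axis = 2^16 = 65536
total tiles = 65536^2 = 4294967296
pixels per axis = 65536 * 265 = 17367040
total pixels = 17367040^2 = 301614078361600

301614078361600 pixels


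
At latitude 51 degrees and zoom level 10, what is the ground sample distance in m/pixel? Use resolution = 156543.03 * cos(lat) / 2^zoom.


res = 156543.03 * cos(51) / 2^10 = 156543.03 * 0.62932039 / 1024 = 96.21 m/pixel

96.21 m/pixel


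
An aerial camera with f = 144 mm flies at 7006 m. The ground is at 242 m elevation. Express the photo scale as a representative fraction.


scale = f / (H - h) = 144 mm / 6764 m = 144 / 6764000 = 1:46972

1:46972


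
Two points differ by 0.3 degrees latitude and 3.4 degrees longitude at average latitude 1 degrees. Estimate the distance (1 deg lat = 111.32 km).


dlat_km = 0.3 * 111.32 = 33.396
dlon_km = 3.4 * 111.32 * cos(1) ≈ 378.43
dist = sqrt(33.396^2 + 378.43^2) ≈ 379.9 km

379.9 km


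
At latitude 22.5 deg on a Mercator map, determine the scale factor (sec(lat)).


SF = 1 / cos(22.5) = 1 / 0.92388 = 1.082

1.082


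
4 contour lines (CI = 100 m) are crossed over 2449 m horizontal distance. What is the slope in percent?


elevation change = 4 * 100 = 400 m
slope = 400 / 2449 * 100 = 16.3%

16.3%


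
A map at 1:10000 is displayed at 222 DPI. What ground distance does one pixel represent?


pixel_cm = 2.54 / 222 ≈ 0.011441 cm
ground = pixel_cm * 10000 / 100 = 2.54 * 10000 / (222 * 100) = 25400 / 22200 ≈ 1.14 m

1.14 m


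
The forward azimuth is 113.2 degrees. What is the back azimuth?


back azimuth = (113.2 + 180) mod 360 = 293.2 degrees

293.2 degrees


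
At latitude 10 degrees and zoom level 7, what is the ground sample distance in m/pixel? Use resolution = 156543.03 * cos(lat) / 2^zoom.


res = 156543.03 * cos(10) / 2^7 = 156543.03 * 0.98480775 / 128 = 1204.41 m/pixel

1204.41 m/pixel


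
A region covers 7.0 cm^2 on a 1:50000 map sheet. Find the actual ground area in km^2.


ground_area = 7.0 * (50000/100)^2 = 1750000.0 m^2 = 1.75 km^2

1.75 km^2


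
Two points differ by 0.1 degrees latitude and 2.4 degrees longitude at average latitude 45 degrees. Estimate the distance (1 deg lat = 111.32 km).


dlat_km = 0.1 * 111.32 = 11.132
dlon_km = 2.4 * 111.32 * cos(45) ≈ 188.916
dist = sqrt(11.132^2 + 188.916^2) ≈ 189.2 km

189.2 km


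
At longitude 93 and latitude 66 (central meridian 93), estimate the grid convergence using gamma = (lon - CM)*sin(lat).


gamma = (93 - 93) * sin(66) = 0 * 0.913545 = 0.0 degrees

0.0 degrees


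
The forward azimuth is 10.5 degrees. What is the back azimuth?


back azimuth = (10.5 + 180) mod 360 = 190.5 degrees

190.5 degrees


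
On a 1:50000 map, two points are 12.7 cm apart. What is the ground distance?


ground = 12.7 cm * 50000 / 100 = 6350.0 m = 6.35 km

6.35 km


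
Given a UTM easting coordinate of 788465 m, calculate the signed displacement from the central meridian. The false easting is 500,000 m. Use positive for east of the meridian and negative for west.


displacement = 788465 - 500000 = 288465 m

288465 m


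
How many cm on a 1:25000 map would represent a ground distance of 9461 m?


map_cm = 9461 * 100 / 25000 = 37.844 cm ≈ 37.84 cm

37.84 cm


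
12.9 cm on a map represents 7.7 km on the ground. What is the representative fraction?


ground = 7.7 km = 770000 cm; RF denominator = ground / map = 770000 / 12.9 ≈ 59690; RF = 1:59690

1:59690


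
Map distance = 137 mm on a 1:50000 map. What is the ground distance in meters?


ground = 137 mm * 50000 / 1000 = 6850.0 m

6850.0 m


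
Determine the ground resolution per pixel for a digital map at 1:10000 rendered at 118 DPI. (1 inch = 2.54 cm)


pixel_cm = 2.54 / 118 ≈ 0.021525 cm
ground = pixel_cm * 10000 / 100 = 2.54 * 10000 / (118 * 100) = 25400 / 11800 ≈ 2.15 m

2.15 m


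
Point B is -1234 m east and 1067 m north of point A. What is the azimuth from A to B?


az = atan2(-1234, 1067) = -49.2 deg
adjusted to 0-360: 310.8 degrees

310.8 degrees


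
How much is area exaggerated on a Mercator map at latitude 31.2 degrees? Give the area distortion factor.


area_distortion = 1/cos^2(31.2) = 1.367

1.367


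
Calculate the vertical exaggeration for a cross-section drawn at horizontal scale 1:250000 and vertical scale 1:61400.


VE = horizontal_scale / vertical_scale = 250000 / 61400 ≈ 4.1

4.1x


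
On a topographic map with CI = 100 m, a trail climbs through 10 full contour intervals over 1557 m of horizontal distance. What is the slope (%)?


elevation change = 10 * 100 = 1000 m
slope = 1000 / 1557 * 100 = 64.2%

64.2%


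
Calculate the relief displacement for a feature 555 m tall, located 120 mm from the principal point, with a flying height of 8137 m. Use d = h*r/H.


d = h * r / H = 555 * 120 / 8137 = 8.18 mm

8.18 mm


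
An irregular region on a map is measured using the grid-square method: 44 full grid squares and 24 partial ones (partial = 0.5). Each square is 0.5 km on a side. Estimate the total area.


effective squares = 44 + 24 * 0.5 = 56.0
area = 56.0 * 0.25 = 14.0 km^2

14.0 km^2


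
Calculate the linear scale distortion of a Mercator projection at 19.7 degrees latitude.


SF = 1 / cos(19.7) = 1 / 0.941471 = 1.062

1.062


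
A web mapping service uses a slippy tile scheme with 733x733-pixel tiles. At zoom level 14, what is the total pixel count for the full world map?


tiles per axis = 2^14 = 16384
total tiles = 16384^2 = 268435456
pixels per axis = 16384 * 733 = 12009472
total pixels = 12009472^2 = 144227417718784

144227417718784 pixels


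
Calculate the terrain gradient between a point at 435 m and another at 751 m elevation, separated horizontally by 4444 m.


gradient = (751 - 435) / 4444 = 316 / 4444 = 0.0711

0.0711


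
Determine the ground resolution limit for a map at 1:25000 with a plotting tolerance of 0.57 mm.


ground = 0.57 mm * 25000 / 1000 = 14.25 m

14.25 m


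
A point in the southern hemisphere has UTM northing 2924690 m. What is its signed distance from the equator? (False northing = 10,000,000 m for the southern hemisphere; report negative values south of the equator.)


For southern: actual = 2924690 - 10000000 = -7075310 m

-7075310 m


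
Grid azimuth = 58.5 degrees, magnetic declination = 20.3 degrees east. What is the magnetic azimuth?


magnetic azimuth = grid azimuth - declination (east +ve)
mag_az = 58.5 - 20.3 = 38.2 degrees

38.2 degrees


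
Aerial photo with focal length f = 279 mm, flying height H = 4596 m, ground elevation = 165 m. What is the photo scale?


scale = f / (H - h) = 279 mm / 4431 m = 279 / 4431000 = 1:15882

1:15882


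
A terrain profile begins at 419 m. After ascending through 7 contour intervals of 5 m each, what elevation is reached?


elevation = 419 + 7 * 5 = 454 m

454 m


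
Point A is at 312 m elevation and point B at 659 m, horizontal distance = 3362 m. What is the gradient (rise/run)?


gradient = (659 - 312) / 3362 = 347 / 3362 = 0.1032

0.1032


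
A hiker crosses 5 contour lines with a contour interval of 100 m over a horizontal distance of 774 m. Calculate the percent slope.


elevation change = 5 * 100 = 500 m
slope = 500 / 774 * 100 = 64.6%

64.6%


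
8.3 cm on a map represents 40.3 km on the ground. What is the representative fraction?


ground = 40.3 km = 4030000 cm; RF denominator = ground / map = 4030000 / 8.3 ≈ 485542; RF = 1:485542

1:485542


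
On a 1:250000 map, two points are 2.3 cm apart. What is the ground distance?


ground = 2.3 cm * 250000 / 100 = 5750.0 m = 5.75 km

5.75 km


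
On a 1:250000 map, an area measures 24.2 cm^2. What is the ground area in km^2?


ground_area = 24.2 * (250000/100)^2 = 151250000.0 m^2 = 151.25 km^2

151.25 km^2


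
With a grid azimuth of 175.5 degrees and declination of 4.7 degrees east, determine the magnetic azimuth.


magnetic azimuth = grid azimuth - declination (east +ve)
mag_az = 175.5 - 4.7 = 170.8 degrees

170.8 degrees


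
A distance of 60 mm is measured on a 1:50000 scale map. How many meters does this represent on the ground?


ground = 60 mm * 50000 / 1000 = 3000.0 m

3000.0 m


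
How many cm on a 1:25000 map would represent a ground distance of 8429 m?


map_cm = 8429 * 100 / 25000 = 33.716 cm ≈ 33.72 cm

33.72 cm


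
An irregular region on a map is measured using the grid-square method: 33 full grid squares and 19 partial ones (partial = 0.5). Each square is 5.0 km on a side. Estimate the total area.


effective squares = 33 + 19 * 0.5 = 42.5
area = 42.5 * 25.0 = 1062.5 km^2

1062.5 km^2


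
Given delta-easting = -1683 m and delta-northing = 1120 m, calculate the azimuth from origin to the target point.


az = atan2(-1683, 1120) = -56.4 deg
adjusted to 0-360: 303.6 degrees

303.6 degrees


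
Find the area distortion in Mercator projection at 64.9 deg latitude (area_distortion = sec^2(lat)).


area_distortion = 1/cos^2(64.9) = 5.557

5.557


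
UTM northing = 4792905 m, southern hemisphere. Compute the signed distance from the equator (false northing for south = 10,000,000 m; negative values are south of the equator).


For southern: actual = 4792905 - 10000000 = -5207095 m

-5207095 m


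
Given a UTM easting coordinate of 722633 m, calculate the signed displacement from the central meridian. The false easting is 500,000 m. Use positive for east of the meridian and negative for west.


displacement = 722633 - 500000 = 222633 m

222633 m


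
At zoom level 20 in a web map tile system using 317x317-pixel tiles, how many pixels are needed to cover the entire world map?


tiles per axis = 2^20 = 1048576
total tiles = 1048576^2 = 1099511627776
pixels per axis = 1048576 * 317 = 332398592
total pixels = 332398592^2 = 110488823963582464

110488823963582464 pixels


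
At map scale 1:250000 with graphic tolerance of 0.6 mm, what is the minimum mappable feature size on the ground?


ground = 0.6 mm * 250000 / 1000 = 150.0 m

150.0 m


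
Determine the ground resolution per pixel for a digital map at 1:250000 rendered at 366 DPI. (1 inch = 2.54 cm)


pixel_cm = 2.54 / 366 ≈ 0.00694 cm
ground = pixel_cm * 250000 / 100 = 2.54 * 250000 / (366 * 100) = 635000 / 36600 ≈ 17.35 m

17.35 m


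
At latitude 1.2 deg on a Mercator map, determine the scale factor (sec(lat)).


SF = 1 / cos(1.2) = 1 / 0.999781 = 1.0

1.0


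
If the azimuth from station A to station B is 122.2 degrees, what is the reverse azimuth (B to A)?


back azimuth = (122.2 + 180) mod 360 = 302.2 degrees

302.2 degrees


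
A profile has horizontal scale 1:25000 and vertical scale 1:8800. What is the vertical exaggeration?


VE = horizontal_scale / vertical_scale = 25000 / 8800 ≈ 2.8

2.8x


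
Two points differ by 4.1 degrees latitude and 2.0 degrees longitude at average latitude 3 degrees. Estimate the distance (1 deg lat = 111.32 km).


dlat_km = 4.1 * 111.32 = 456.412
dlon_km = 2.0 * 111.32 * cos(3) ≈ 222.335
dist = sqrt(456.412^2 + 222.335^2) ≈ 507.7 km

507.7 km


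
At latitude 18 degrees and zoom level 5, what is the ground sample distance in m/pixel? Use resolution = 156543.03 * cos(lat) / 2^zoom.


res = 156543.03 * cos(18) / 2^5 = 156543.03 * 0.95105652 / 32 = 4652.54 m/pixel

4652.54 m/pixel


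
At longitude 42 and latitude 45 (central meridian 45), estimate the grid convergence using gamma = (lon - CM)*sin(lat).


gamma = (42 - 45) * sin(45) = -3 * 0.707107 = -2.121 degrees

-2.121 degrees


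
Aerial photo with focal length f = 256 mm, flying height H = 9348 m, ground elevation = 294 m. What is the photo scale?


scale = f / (H - h) = 256 mm / 9054 m = 256 / 9054000 = 1:35367

1:35367


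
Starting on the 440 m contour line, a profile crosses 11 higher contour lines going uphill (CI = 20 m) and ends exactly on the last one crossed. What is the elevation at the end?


elevation = 440 + 11 * 20 = 660 m

660 m


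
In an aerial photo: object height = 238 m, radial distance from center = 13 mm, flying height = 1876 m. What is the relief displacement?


d = h * r / H = 238 * 13 / 1876 = 1.65 mm

1.65 mm


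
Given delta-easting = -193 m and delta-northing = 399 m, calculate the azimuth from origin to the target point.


az = atan2(-193, 399) = -25.8 deg
adjusted to 0-360: 334.2 degrees

334.2 degrees


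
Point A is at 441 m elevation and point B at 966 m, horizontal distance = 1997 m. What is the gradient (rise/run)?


gradient = (966 - 441) / 1997 = 525 / 1997 = 0.2629

0.2629


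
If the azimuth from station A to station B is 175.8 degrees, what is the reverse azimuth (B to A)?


back azimuth = (175.8 + 180) mod 360 = 355.8 degrees

355.8 degrees


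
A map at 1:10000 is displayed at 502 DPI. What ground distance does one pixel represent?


pixel_cm = 2.54 / 502 ≈ 0.00506 cm
ground = pixel_cm * 10000 / 100 = 2.54 * 10000 / (502 * 100) = 25400 / 50200 ≈ 0.51 m

0.51 m


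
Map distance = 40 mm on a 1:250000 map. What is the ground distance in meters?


ground = 40 mm * 250000 / 1000 = 10000.0 m

10000.0 m


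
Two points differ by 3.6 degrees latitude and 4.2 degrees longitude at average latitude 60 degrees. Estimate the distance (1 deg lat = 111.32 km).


dlat_km = 3.6 * 111.32 = 400.752
dlon_km = 4.2 * 111.32 * cos(60) ≈ 233.772
dist = sqrt(400.752^2 + 233.772^2) ≈ 464.0 km

464.0 km


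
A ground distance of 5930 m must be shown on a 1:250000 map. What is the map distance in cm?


map_cm = 5930 * 100 / 250000 = 2.372 cm ≈ 2.37 cm

2.37 cm


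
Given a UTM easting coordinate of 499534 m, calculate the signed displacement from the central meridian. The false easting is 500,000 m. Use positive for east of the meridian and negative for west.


displacement = 499534 - 500000 = -466 m

-466 m


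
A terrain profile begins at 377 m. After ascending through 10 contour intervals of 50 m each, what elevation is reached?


elevation = 377 + 10 * 50 = 877 m

877 m


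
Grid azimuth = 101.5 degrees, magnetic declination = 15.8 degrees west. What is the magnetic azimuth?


magnetic azimuth = grid azimuth - declination (east +ve)
mag_az = 101.5 - -15.8 = 117.3 degrees

117.3 degrees


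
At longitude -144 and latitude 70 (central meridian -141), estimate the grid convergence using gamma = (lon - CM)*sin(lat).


gamma = (-144 - -141) * sin(70) = -3 * 0.939693 = -2.819 degrees

-2.819 degrees


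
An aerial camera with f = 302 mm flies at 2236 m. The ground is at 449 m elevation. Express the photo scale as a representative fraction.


scale = f / (H - h) = 302 mm / 1787 m = 302 / 1787000 = 1:5917

1:5917


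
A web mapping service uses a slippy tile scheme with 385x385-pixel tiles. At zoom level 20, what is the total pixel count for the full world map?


tiles per axis = 2^20 = 1048576
total tiles = 1048576^2 = 1099511627776
pixels per axis = 1048576 * 385 = 403701760
total pixels = 403701760^2 = 162975111027097600

162975111027097600 pixels


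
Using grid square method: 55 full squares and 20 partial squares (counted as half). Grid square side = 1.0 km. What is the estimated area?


effective squares = 55 + 20 * 0.5 = 65.0
area = 65.0 * 1.0 = 65.0 km^2

65.0 km^2


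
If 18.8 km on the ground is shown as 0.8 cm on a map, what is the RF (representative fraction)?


ground = 18.8 km = 1880000 cm; RF denominator = ground / map = 1880000 / 0.8 = 2350000; RF = 1:2350000

1:2350000
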